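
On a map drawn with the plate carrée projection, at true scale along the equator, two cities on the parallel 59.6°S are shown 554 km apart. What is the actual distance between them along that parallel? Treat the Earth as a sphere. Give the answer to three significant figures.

280 km

In the plate carrée (x = Rλ, y = Rφ), meridians are true-scale (h = 1) and parallels are stretched by k = sec φ.
Along the parallel at 59.6°, map distances are exaggerated by k = sec 59.6° = 1.976.
True distance = 554 / 1.976 = 554 × cos 59.6° ≈ 280 km.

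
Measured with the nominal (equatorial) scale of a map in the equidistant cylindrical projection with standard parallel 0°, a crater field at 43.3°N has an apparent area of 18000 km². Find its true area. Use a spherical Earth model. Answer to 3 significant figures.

Plate carrée maps x = Rλ, y = Rφ. The meridian scale is h = 1 and the parallel scale is k = 1/cos φ = sec φ.
Areal scale = h·k = 1 × sec φ; at 43.3°, h = 1.000, k = 1.374, so h·k = 1.374.
True area = apparent / (areal scale) = 18000 / 1.374 ≈ 13100 km².

13100 km²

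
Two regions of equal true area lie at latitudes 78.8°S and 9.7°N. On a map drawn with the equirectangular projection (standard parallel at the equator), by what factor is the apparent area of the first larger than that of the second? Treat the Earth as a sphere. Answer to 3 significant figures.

In the plate carrée (x = Rλ, y = Rφ), meridians are true-scale (h = 1) and parallels are stretched by k = sec φ.
Areal scale at 78.8°: h·k = 1.000 × 5.148 = 5.148.
Areal scale at 9.7°: h·k = 1.000 × 1.015 = 1.015.
Ratio = 5.148/1.015 ≈ 5.07.

5.07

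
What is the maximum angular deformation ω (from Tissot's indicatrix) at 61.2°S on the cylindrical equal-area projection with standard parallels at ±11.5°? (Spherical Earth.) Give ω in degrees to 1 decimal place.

75.3°

Cylindrical equal-area (φ₀ = 11.5°): h = cos φ / cos 11.5° along meridians, k = cos 11.5° / cos φ along parallels; h·k = 1.
At 61.2°: h = 0.4916, k = 2.034; principal scales a = 2.034, b = 0.4916.
sin(ω/2) = (a − b)/(a + b) = 1.542/2.526 = 0.6107, so ω = 2 arcsin(0.6107) ≈ 75.3°.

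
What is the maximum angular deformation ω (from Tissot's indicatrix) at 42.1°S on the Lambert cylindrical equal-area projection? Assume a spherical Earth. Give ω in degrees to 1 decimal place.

33.7°

The Lambert cylindrical equal-area projection is the cylindrical equal-area projection with its standard parallel at the equator (φ₀ = 0). Cylindrical equal-area (φ₀ = 0°): h = cos φ / cos 0° along meridians, k = cos 0° / cos φ along parallels; h·k = 1.
At 42.1°: h = 0.7420, k = 1.348; principal scales a = 1.348, b = 0.7420.
sin(ω/2) = (a − b)/(a + b) = 0.6058/2.090 = 0.2899, so ω = 2 arcsin(0.2899) ≈ 33.7°.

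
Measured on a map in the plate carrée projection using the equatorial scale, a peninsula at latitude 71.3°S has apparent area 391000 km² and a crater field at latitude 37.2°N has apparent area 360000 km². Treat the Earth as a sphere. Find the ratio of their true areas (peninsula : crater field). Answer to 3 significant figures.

0.437

Plate carrée has h = 1 and k = sec φ, giving areal scale sec φ; true area = (apparent area) · cos φ.
True area of peninsula: 391000 × cos(71.3°) = 391000 × 0.3206 = 125400 km².
True area of crater field: 360000 × cos(37.2°) = 360000 × 0.7965 = 286800 km².
Ratio = 125400 / 286800 ≈ 0.437.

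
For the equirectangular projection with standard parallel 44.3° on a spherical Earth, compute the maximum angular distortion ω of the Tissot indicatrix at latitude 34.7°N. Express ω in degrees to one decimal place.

With standard parallel φ₀ = 44.3°, the equirectangular projection gives x = Rλ cos φ₀, y = Rφ, so h = 1 and k = cos 44.3° / cos φ.
At 34.7°: h = 1.000, k = 0.8705; principal scales a = 1.000, b = 0.8705.
sin(ω/2) = (a − b)/(a + b) = 0.1295/1.871 = 0.06922, so ω = 2 arcsin(0.06922) ≈ 7.9°.

7.9°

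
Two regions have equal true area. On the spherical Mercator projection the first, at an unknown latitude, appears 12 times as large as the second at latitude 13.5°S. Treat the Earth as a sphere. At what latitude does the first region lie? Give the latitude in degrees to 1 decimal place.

On Mercator, (apparent₁)/(apparent₂) = sec²φ₁ / sec²φ₂ when true areas are equal.
cos²φ₂ / cos²φ₁ = 12  ⇒  cos φ₁ = cos 13.5° / √12 = 0.9724/3.464 = 0.2807.
φ₁ = arccos(0.2807) ≈ 73.7°.

73.7°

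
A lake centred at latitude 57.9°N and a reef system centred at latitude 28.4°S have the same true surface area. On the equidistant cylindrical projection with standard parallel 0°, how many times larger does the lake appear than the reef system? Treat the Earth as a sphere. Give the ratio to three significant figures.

In the plate carrée (x = Rλ, y = Rφ), meridians are true-scale (h = 1) and parallels are stretched by k = sec φ.
Areal scale at 57.9°: h·k = 1.000 × 1.882 = 1.882.
Areal scale at 28.4°: h·k = 1.000 × 1.137 = 1.137.
Ratio = 1.882/1.137 ≈ 1.66.

1.66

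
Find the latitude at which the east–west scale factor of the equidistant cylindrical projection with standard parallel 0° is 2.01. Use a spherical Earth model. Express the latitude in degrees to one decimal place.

60.2°

Plate carrée: h = 1, k = sec φ along parallels.
sec φ = 2.01  ⇒  cos φ = 0.4975  ⇒  φ ≈ 60.2°.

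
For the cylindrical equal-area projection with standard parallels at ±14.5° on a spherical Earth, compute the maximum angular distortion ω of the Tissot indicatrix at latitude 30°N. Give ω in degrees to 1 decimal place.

12.7°

For cylindrical equal-area with standard parallel φ₀, h = cos φ / cos φ₀ and k = cos φ₀ / cos φ, so h·k = 1.
At 30°: h = 0.8945, k = 1.118; principal scales a = 1.118, b = 0.8945.
sin(ω/2) = (a − b)/(a + b) = 0.2234/2.012 = 0.1110, so ω = 2 arcsin(0.1110) ≈ 12.7°.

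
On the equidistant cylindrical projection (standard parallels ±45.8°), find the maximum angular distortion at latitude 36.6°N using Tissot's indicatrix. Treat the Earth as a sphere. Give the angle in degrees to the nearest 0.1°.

8.1°

With standard parallel φ₀ = 45.8°, the equirectangular projection gives x = Rλ cos φ₀, y = Rφ, so h = 1 and k = cos 45.8° / cos φ.
At 36.6°: h = 1.000, k = 0.8684; principal scales a = 1.000, b = 0.8684.
sin(ω/2) = (a − b)/(a + b) = 0.1316/1.868 = 0.07044, so ω = 2 arcsin(0.07044) ≈ 8.1°.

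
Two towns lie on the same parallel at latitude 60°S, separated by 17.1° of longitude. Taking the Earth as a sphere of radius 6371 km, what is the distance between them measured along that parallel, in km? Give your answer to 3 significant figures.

Arc length along a parallel = R cos φ · Δλ (with Δλ in radians).
= 6371 × cos 60° × (17.1° × π/180) = 6371 × 0.5000 × 0.2985 ≈ 951 km.

951 km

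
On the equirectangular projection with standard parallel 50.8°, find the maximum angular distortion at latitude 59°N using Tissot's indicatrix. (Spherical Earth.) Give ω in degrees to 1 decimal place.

The equidistant cylindrical projection with φ₀ = 50.8° has h = 1 (meridians true) and k = cos φ₀ / cos φ along parallels.
At 59°: h = 1.000, k = 1.227; principal scales a = 1.227, b = 1.000.
sin(ω/2) = (a − b)/(a + b) = 0.2272/2.227 = 0.1020, so ω = 2 arcsin(0.1020) ≈ 11.7°.

11.7°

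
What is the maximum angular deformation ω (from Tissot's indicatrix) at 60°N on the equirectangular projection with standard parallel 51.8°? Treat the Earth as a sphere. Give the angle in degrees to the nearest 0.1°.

In the equirectangular projection with standard parallel φ₀ = 51.8° (x = Rλ cos φ₀, y = Rφ), meridians are true-scale (h = 1) and the parallel scale is k = cos φ₀ / cos φ.
At 60°: h = 1.000, k = 1.237; principal scales a = 1.237, b = 1.000.
sin(ω/2) = (a − b)/(a + b) = 0.2368/2.237 = 0.1059, so ω = 2 arcsin(0.1059) ≈ 12.2°.

12.2°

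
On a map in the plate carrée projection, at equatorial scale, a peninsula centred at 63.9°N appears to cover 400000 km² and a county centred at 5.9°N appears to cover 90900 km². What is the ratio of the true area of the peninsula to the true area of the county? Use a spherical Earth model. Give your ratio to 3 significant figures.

1.95

On the plate carrée, areal scale = h·k = 1 × sec φ, so true area = apparent × cos φ.
True area of peninsula: 400000 × cos(63.9°) = 400000 × 0.4399 = 176000 km².
True area of county: 90900 × cos(5.9°) = 90900 × 0.9947 = 90420 km².
Ratio = 176000 / 90420 ≈ 1.95.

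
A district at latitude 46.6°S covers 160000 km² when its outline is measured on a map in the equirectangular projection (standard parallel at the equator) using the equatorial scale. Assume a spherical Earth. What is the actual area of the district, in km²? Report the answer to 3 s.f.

Plate carrée maps x = Rλ, y = Rφ. The meridian scale is h = 1 and the parallel scale is k = 1/cos φ = sec φ.
Areal scale = h·k = 1 × sec φ; at 46.6°, h = 1.000, k = 1.455, so h·k = 1.455.
True area = apparent / (areal scale) = 160000 / 1.455 ≈ 110000 km².

110000 km²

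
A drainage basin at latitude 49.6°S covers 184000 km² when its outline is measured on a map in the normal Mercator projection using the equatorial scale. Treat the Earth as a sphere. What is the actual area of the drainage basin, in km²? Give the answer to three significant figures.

77300 km²

For Mercator, h = k = sec φ (a conformal cylindrical projection has a single point scale, 1/cos φ).
Areal scale = k² = sec²φ = 1/cos²(49.6°) = 1/0.6481² = 2.381.
True area = apparent / (areal scale) = 184000 / 2.381 ≈ 77300 km².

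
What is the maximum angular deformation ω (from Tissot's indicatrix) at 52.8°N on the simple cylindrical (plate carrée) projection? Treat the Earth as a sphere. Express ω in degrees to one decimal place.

Plate carrée maps x = Rλ, y = Rφ. The meridian scale is h = 1 and the parallel scale is k = 1/cos φ = sec φ.
At 52.8°: h = 1.000, k = 1.654; principal scales a = 1.654, b = 1.000.
sin(ω/2) = (a − b)/(a + b) = 0.6540/2.654 = 0.2464, so ω = 2 arcsin(0.2464) ≈ 28.5°.

28.5°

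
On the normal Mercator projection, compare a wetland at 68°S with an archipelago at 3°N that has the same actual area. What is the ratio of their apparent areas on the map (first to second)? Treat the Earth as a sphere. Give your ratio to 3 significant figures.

7.11

Mercator areal scale is sec²φ.
At 68°: sec²(68°) = 1/0.3746² = 7.126.
At 3°: sec²(3°) = 1/0.9986² = 1.003.
Ratio = 7.126/1.003 = cos²(3°)/cos²(68°) ≈ 7.11.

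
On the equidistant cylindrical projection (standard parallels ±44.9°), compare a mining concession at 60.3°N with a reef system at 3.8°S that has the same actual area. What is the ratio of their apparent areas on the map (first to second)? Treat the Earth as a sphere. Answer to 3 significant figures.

2.01

In the equirectangular projection with standard parallel φ₀ = 44.9° (x = Rλ cos φ₀, y = Rφ), meridians are true-scale (h = 1) and the parallel scale is k = cos φ₀ / cos φ.
Areal scale at 60.3°: h·k = 1.000 × 1.430 = 1.430.
Areal scale at 3.8°: h·k = 1.000 × 0.7099 = 0.7099.
Ratio = 1.430/0.7099 ≈ 2.01.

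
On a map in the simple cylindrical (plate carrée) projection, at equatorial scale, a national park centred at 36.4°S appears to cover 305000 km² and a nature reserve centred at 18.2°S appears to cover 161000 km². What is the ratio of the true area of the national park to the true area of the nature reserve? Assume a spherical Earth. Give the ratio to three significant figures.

1.61

Plate carrée has h = 1 and k = sec φ, giving areal scale sec φ; true area = (apparent area) · cos φ.
True area of national park: 305000 × cos(36.4°) = 305000 × 0.8049 = 245500 km².
True area of nature reserve: 161000 × cos(18.2°) = 161000 × 0.9500 = 152900 km².
Ratio = 245500 / 152900 ≈ 1.61.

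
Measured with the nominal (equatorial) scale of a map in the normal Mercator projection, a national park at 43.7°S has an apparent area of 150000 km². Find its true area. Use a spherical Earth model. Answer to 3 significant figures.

78400 km²

Mercator is conformal, so the point scale is isotropic: h = k = sec φ = 1/cos φ.
Areal scale = k² = sec²φ = 1/cos²(43.7°) = 1/0.7230² = 1.913.
True area = apparent / (areal scale) = 150000 / 1.913 ≈ 78400 km².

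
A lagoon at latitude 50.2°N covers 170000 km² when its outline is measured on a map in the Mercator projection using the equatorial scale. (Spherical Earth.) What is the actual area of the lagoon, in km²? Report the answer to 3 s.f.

Mercator is conformal, so the point scale is isotropic: h = k = sec φ = 1/cos φ.
Areal scale = k² = sec²φ = 1/cos²(50.2°) = 1/0.6401² = 2.441.
True area = apparent / (areal scale) = 170000 / 2.441 ≈ 69700 km².

69700 km²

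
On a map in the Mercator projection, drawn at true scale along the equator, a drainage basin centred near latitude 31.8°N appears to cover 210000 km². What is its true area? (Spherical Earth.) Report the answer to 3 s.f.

For Mercator, h = k = sec φ (a conformal cylindrical projection has a single point scale, 1/cos φ).
Areal scale = k² = sec²φ = 1/cos²(31.8°) = 1/0.8499² = 1.384.
True area = apparent / (areal scale) = 210000 / 1.384 ≈ 152000 km².

152000 km²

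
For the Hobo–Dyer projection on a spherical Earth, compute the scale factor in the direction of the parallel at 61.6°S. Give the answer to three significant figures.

1.67

The Hobo–Dyer projection is cylindrical equal-area with φ₀ = 37.5°. A cylindrical equal-area projection with standard parallel φ₀ has meridian scale h = cos φ / cos φ₀ and parallel scale k = cos φ₀ / cos φ (so areas are preserved, h·k = 1).
k = cos 37.5° / cos 61.6° = 0.7934/0.4756 = 1.668.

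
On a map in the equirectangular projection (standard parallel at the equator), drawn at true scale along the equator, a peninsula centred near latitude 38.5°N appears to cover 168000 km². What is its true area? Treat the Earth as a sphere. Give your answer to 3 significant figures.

131000 km²

Plate carrée maps x = Rλ, y = Rφ. The meridian scale is h = 1 and the parallel scale is k = 1/cos φ = sec φ.
Areal scale = h·k = 1 × sec φ; at 38.5°, h = 1.000, k = 1.278, so h·k = 1.278.
True area = apparent / (areal scale) = 168000 / 1.278 ≈ 131000 km².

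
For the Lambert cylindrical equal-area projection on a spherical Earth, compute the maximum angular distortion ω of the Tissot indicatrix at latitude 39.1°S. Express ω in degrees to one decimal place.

28.7°

The Lambert cylindrical equal-area projection is the cylindrical equal-area projection with its standard parallel at the equator (φ₀ = 0). Cylindrical equal-area (φ₀ = 0°): h = cos φ / cos 0° along meridians, k = cos 0° / cos φ along parallels; h·k = 1.
At 39.1°: h = 0.7760, k = 1.289; principal scales a = 1.289, b = 0.7760.
sin(ω/2) = (a − b)/(a + b) = 0.5125/2.065 = 0.2482, so ω = 2 arcsin(0.2482) ≈ 28.7°.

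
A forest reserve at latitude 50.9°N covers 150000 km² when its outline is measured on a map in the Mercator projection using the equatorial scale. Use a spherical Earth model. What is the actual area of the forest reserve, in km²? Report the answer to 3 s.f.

59700 km²

Mercator is conformal, so the point scale is isotropic: h = k = sec φ = 1/cos φ.
Areal scale = k² = sec²φ = 1/cos²(50.9°) = 1/0.6307² = 2.514.
True area = apparent / (areal scale) = 150000 / 2.514 ≈ 59700 km².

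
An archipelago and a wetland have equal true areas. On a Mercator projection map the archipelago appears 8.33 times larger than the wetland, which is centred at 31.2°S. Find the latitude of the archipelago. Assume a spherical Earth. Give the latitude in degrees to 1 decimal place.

72.8°

For equal true areas on Mercator, apparent areas scale as sec²φ, so the ratio is cos²φ₂ / cos²φ₁.
cos²φ₂ / cos²φ₁ = 8.33  ⇒  cos φ₁ = cos 31.2° / √8.33 = 0.8554/2.886 = 0.2964.
φ₁ = arccos(0.2964) ≈ 72.8°.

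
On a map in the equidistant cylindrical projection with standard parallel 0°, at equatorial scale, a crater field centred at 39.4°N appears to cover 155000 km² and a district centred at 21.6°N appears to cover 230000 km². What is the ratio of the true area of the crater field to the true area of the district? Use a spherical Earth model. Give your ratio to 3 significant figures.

Plate carrée has h = 1 and k = sec φ, giving areal scale sec φ; true area = (apparent area) · cos φ.
True area of crater field: 155000 × cos(39.4°) = 155000 × 0.7727 = 119800 km².
True area of district: 230000 × cos(21.6°) = 230000 × 0.9298 = 213800 km².
Ratio = 119800 / 213800 ≈ 0.560.

0.560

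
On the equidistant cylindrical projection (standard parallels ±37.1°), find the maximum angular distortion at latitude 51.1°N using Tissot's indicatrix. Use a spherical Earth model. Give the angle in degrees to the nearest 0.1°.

The equidistant cylindrical projection with φ₀ = 37.1° has h = 1 (meridians true) and k = cos φ₀ / cos φ along parallels.
At 51.1°: h = 1.000, k = 1.270; principal scales a = 1.270, b = 1.000.
sin(ω/2) = (a − b)/(a + b) = 0.2701/2.270 = 0.1190, so ω = 2 arcsin(0.1190) ≈ 13.7°.

13.7°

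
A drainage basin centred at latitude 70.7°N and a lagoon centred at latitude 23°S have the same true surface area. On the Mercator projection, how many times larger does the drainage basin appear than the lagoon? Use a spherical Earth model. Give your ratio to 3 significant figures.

Mercator is conformal with k = sec φ, so areal scale = k² = sec²φ.
At 70.7°: sec²(70.7°) = 1/0.3305² = 9.154.
At 23°: sec²(23°) = 1/0.9205² = 1.180.
Ratio = 9.154/1.180 = cos²(23°)/cos²(70.7°) ≈ 7.76.

7.76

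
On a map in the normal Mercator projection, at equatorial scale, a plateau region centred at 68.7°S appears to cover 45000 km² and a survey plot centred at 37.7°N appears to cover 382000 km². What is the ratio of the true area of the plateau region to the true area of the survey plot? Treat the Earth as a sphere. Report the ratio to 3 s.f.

0.0248

On Mercator the areal scale is sec²φ, so true area = apparent × cos²φ.
True area of plateau region: 45000 × cos²(68.7°) = 45000 × 0.1320 = 5938 km².
True area of survey plot: 382000 × cos²(37.7°) = 382000 × 0.6260 = 239100 km².
Ratio = 5938 / 239100 ≈ 0.0248.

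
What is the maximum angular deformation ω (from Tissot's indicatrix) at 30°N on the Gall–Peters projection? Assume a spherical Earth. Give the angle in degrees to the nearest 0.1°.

23.1°

The Gall–Peters projection is cylindrical equal-area with φ₀ = 45°. A cylindrical equal-area projection with standard parallel φ₀ has meridian scale h = cos φ / cos φ₀ and parallel scale k = cos φ₀ / cos φ (so areas are preserved, h·k = 1).
At 30°: h = 1.225, k = 0.8165; principal scales a = 1.225, b = 0.8165.
sin(ω/2) = (a − b)/(a + b) = 0.4082/2.041 = 0.2000, so ω = 2 arcsin(0.2000) ≈ 23.1°.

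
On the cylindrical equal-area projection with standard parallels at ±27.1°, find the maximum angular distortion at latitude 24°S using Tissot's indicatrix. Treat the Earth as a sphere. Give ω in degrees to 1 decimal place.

3.0°

For cylindrical equal-area with standard parallel φ₀, h = cos φ / cos φ₀ and k = cos φ₀ / cos φ, so h·k = 1.
At 24°: h = 1.026, k = 0.9745; principal scales a = 1.026, b = 0.9745.
sin(ω/2) = (a − b)/(a + b) = 0.05175/2.001 = 0.02587, so ω = 2 arcsin(0.02587) ≈ 3.0°.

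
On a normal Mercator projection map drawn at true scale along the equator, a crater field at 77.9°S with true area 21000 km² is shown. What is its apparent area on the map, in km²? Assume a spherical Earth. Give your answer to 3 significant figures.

Mercator is conformal, so the point scale is isotropic: h = k = sec φ = 1/cos φ.
Areal scale = k² = sec²φ = 1/cos²(77.9°) = 1/0.2096² = 22.76.
Apparent area = 21000 × 22.76 ≈ 478000 km².

478000 km²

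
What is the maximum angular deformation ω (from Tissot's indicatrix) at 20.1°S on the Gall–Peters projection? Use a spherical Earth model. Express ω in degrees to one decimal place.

32.1°

Gall–Peters is a cylindrical equal-area projection with standard parallels at ±45°. Cylindrical equal-area (φ₀ = 45°): h = cos φ / cos 45° along meridians, k = cos 45° / cos φ along parallels; h·k = 1.
At 20.1°: h = 1.328, k = 0.7530; principal scales a = 1.328, b = 0.7530.
sin(ω/2) = (a − b)/(a + b) = 0.5751/2.081 = 0.2764, so ω = 2 arcsin(0.2764) ≈ 32.1°.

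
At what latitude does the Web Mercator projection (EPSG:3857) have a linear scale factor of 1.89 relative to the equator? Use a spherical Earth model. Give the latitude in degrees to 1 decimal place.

58.1°

Mercator scale is k = sec φ = 1/cos φ.
1/cos φ = 1.89  ⇒  cos φ = 0.5291  ⇒  φ = arccos(0.5291) ≈ 58.1°.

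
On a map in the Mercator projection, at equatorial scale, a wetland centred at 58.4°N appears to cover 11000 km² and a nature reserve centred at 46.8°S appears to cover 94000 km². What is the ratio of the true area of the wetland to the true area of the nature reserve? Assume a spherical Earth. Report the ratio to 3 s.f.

Since Mercator area scale is 1/cos²φ, the true area equals the apparent area multiplied by cos²φ.
True area of wetland: 11000 × cos²(58.4°) = 11000 × 0.2746 = 3020 km².
True area of nature reserve: 94000 × cos²(46.8°) = 94000 × 0.4686 = 44050 km².
Ratio = 3020 / 44050 ≈ 0.0686.

0.0686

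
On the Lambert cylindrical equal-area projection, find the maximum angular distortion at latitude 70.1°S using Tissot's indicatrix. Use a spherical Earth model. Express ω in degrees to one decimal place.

104.8°

The Lambert cylindrical equal-area projection is the cylindrical equal-area projection with its standard parallel at the equator (φ₀ = 0). A cylindrical equal-area projection with standard parallel φ₀ has meridian scale h = cos φ / cos φ₀ and parallel scale k = cos φ₀ / cos φ (so areas are preserved, h·k = 1).
At 70.1°: h = 0.3404, k = 2.938; principal scales a = 2.938, b = 0.3404.
sin(ω/2) = (a − b)/(a + b) = 2.598/3.278 = 0.7923, so ω = 2 arcsin(0.7923) ≈ 104.8°.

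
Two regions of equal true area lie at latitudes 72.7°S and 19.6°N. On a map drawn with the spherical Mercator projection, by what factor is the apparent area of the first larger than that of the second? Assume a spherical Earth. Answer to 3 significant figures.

10.0

Mercator is conformal with k = sec φ, so areal scale = k² = sec²φ.
At 72.7°: sec²(72.7°) = 1/0.2974² = 11.31.
At 19.6°: sec²(19.6°) = 1/0.9421² = 1.127.
Ratio = 11.31/1.127 = cos²(19.6°)/cos²(72.7°) ≈ 10.0.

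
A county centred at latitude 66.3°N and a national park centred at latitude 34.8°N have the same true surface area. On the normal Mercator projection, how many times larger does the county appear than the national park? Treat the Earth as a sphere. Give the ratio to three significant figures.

On Mercator, area is exaggerated by sec²φ = 1/cos²φ.
At 66.3°: sec²(66.3°) = 1/0.4019² = 6.190.
At 34.8°: sec²(34.8°) = 1/0.8211² = 1.483.
Ratio = 6.190/1.483 = cos²(34.8°)/cos²(66.3°) ≈ 4.17.

4.17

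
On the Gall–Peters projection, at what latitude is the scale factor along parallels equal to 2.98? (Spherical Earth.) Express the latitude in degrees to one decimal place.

76.3°

Gall–Peters is a cylindrical equal-area projection with standard parallels at ±45°. For cylindrical equal-area with standard parallel φ₀, h = cos φ / cos φ₀ and k = cos φ₀ / cos φ, so h·k = 1.
k = cos φ₀ / cos φ = 2.98  ⇒  cos φ = cos 45° / 2.98 = 0.2373.
φ = arccos(0.2373) ≈ 76.3°.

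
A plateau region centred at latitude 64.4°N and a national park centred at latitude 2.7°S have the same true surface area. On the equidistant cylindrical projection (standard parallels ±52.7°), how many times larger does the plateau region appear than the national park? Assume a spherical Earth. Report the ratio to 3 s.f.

2.31

In the equirectangular projection with standard parallel φ₀ = 52.7° (x = Rλ cos φ₀, y = Rφ), meridians are true-scale (h = 1) and the parallel scale is k = cos φ₀ / cos φ.
Areal scale at 64.4°: h·k = 1.000 × 1.402 = 1.402.
Areal scale at 2.7°: h·k = 1.000 × 0.6067 = 0.6067.
Ratio = 1.402/0.6067 ≈ 2.31.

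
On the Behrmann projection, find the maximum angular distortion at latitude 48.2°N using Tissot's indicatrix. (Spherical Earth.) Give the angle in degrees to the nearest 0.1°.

29.7°

The Behrmann projection is cylindrical equal-area with φ₀ = 30°. A cylindrical equal-area projection with standard parallel φ₀ has meridian scale h = cos φ / cos φ₀ and parallel scale k = cos φ₀ / cos φ (so areas are preserved, h·k = 1).
At 48.2°: h = 0.7696, k = 1.299; principal scales a = 1.299, b = 0.7696.
sin(ω/2) = (a − b)/(a + b) = 0.5297/2.069 = 0.2560, so ω = 2 arcsin(0.2560) ≈ 29.7°.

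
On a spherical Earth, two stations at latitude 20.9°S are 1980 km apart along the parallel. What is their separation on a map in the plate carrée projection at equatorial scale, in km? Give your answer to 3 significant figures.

Plate carrée maps x = Rλ, y = Rφ. The meridian scale is h = 1 and the parallel scale is k = 1/cos φ = sec φ.
Along the parallel, k = sec 20.9° = 1/0.9342 = 1.070.
Map distance = 1980 × 1.070 ≈ 2120 km.

2120 km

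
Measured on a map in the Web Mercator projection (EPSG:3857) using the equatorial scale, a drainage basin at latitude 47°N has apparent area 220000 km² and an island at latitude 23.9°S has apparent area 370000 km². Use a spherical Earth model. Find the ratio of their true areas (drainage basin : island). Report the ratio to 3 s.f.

Mercator's areal exaggeration is sec²φ; hence true area = (apparent area) · cos²φ.
True area of drainage basin: 220000 × cos²(47°) = 220000 × 0.4651 = 102300 km².
True area of island: 370000 × cos²(23.9°) = 370000 × 0.8359 = 309300 km².
Ratio = 102300 / 309300 ≈ 0.331.

0.331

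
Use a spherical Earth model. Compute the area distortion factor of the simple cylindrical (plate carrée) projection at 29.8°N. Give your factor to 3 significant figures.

1.15

For the equirectangular projection with φ₀ = 0 (plate carrée), h = 1 along meridians and k = sec φ along parallels.
Areal scale = h·k = 1 × sec φ; at 29.8°, h = 1.000, k = 1.152, so h·k = 1.152.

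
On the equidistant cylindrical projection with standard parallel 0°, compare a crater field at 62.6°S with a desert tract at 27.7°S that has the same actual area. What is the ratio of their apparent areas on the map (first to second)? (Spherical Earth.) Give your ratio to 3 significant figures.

1.92

For the equirectangular projection with φ₀ = 0 (plate carrée), h = 1 along meridians and k = sec φ along parallels.
Areal scale at 62.6°: h·k = 1.000 × 2.173 = 2.173.
Areal scale at 27.7°: h·k = 1.000 × 1.129 = 1.129.
Ratio = 2.173/1.129 ≈ 1.92.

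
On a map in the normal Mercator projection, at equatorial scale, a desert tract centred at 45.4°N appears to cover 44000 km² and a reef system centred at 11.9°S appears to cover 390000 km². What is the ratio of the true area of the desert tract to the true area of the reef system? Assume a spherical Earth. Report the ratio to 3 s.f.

0.0581

Mercator's areal exaggeration is sec²φ; hence true area = (apparent area) · cos²φ.
True area of desert tract: 44000 × cos²(45.4°) = 44000 × 0.4930 = 21690 km².
True area of reef system: 390000 × cos²(11.9°) = 390000 × 0.9575 = 373400 km².
Ratio = 21690 / 373400 ≈ 0.0581.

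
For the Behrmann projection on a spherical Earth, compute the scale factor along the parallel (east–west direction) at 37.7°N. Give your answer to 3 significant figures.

1.09

The Behrmann projection is cylindrical equal-area with φ₀ = 30°. A cylindrical equal-area projection with standard parallel φ₀ has meridian scale h = cos φ / cos φ₀ and parallel scale k = cos φ₀ / cos φ (so areas are preserved, h·k = 1).
k = cos 30° / cos 37.7° = 0.8660/0.7912 = 1.095.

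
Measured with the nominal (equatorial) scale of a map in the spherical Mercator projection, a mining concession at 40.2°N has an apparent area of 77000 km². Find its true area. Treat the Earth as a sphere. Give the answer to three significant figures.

44900 km²

Mercator is conformal, so the point scale is isotropic: h = k = sec φ = 1/cos φ.
Areal scale = k² = sec²φ = 1/cos²(40.2°) = 1/0.7638² = 1.714.
True area = apparent / (areal scale) = 77000 / 1.714 ≈ 44900 km².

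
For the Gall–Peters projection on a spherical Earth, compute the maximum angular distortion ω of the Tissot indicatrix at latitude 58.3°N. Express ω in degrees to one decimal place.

33.5°

Gall–Peters is a cylindrical equal-area projection with standard parallels at ±45°. A cylindrical equal-area projection with standard parallel φ₀ has meridian scale h = cos φ / cos φ₀ and parallel scale k = cos φ₀ / cos φ (so areas are preserved, h·k = 1).
At 58.3°: h = 0.7431, k = 1.346; principal scales a = 1.346, b = 0.7431.
sin(ω/2) = (a − b)/(a + b) = 0.6025/2.089 = 0.2885, so ω = 2 arcsin(0.2885) ≈ 33.5°.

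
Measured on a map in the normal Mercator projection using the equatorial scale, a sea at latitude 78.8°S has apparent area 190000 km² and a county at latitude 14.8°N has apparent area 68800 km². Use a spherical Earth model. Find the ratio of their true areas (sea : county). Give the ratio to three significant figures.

On Mercator the areal scale is sec²φ, so true area = apparent × cos²φ.
True area of sea: 190000 × cos²(78.8°) = 190000 × 0.03773 = 7168 km².
True area of county: 68800 × cos²(14.8°) = 68800 × 0.9347 = 64310 km².
Ratio = 7168 / 64310 ≈ 0.111.

0.111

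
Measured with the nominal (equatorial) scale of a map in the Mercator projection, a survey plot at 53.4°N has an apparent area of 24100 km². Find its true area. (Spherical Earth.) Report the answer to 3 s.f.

8570 km²

For Mercator, h = k = sec φ (a conformal cylindrical projection has a single point scale, 1/cos φ).
Areal scale = k² = sec²φ = 1/cos²(53.4°) = 1/0.5962² = 2.813.
True area = apparent / (areal scale) = 24100 / 2.813 ≈ 8570 km².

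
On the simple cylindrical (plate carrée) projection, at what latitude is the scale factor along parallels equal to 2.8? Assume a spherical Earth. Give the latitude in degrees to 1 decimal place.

69.1°

Plate carrée: h = 1, k = sec φ along parallels.
sec φ = 2.8  ⇒  cos φ = 0.3571  ⇒  φ ≈ 69.1°.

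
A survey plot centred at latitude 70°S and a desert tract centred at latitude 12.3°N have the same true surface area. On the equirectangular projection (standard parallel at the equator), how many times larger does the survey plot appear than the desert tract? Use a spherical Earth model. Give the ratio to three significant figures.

For the equirectangular projection with φ₀ = 0 (plate carrée), h = 1 along meridians and k = sec φ along parallels.
Areal scale at 70°: h·k = 1.000 × 2.924 = 2.924.
Areal scale at 12.3°: h·k = 1.000 × 1.023 = 1.023.
Ratio = 2.924/1.023 ≈ 2.86.

2.86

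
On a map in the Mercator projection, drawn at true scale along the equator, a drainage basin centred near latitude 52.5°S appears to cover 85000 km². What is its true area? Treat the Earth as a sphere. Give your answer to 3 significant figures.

For Mercator, h = k = sec φ (a conformal cylindrical projection has a single point scale, 1/cos φ).
Areal scale = k² = sec²φ = 1/cos²(52.5°) = 1/0.6088² = 2.698.
True area = apparent / (areal scale) = 85000 / 2.698 ≈ 31500 km².

31500 km²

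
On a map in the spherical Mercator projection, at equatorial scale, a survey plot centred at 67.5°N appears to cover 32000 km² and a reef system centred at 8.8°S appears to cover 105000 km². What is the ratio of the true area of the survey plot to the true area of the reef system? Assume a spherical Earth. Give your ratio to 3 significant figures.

0.0457

Mercator's areal exaggeration is sec²φ; hence true area = (apparent area) · cos²φ.
True area of survey plot: 32000 × cos²(67.5°) = 32000 × 0.1464 = 4686 km².
True area of reef system: 105000 × cos²(8.8°) = 105000 × 0.9766 = 102500 km².
Ratio = 4686 / 102500 ≈ 0.0457.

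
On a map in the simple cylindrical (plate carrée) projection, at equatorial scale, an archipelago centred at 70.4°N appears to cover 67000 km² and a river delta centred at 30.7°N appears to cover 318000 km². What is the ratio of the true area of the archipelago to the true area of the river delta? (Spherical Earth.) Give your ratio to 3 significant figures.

Plate carrée has h = 1 and k = sec φ, giving areal scale sec φ; true area = (apparent area) · cos φ.
True area of archipelago: 67000 × cos(70.4°) = 67000 × 0.3355 = 22480 km².
True area of river delta: 318000 × cos(30.7°) = 318000 × 0.8599 = 273400 km².
Ratio = 22480 / 273400 ≈ 0.0822.

0.0822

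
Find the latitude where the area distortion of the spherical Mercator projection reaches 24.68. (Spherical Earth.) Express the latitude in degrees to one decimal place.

78.4°

Mercator areal scale is sec²φ.
sec²φ = 24.68  ⇒  cos²φ = 0.04052  ⇒  cos φ = 0.2013.
φ = arccos(0.2013) ≈ 78.4°.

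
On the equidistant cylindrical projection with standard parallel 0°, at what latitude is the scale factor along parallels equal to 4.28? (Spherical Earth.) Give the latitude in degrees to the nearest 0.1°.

Plate carrée: h = 1, k = sec φ along parallels.
sec φ = 4.28  ⇒  cos φ = 0.2336  ⇒  φ ≈ 76.5°.

76.5°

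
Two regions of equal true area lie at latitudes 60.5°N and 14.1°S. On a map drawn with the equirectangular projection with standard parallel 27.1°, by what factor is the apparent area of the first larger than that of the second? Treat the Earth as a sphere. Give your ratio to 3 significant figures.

The equidistant cylindrical projection with φ₀ = 27.1° has h = 1 (meridians true) and k = cos φ₀ / cos φ along parallels.
Areal scale at 60.5°: h·k = 1.000 × 1.808 = 1.808.
Areal scale at 14.1°: h·k = 1.000 × 0.9179 = 0.9179.
Ratio = 1.808/0.9179 ≈ 1.97.

1.97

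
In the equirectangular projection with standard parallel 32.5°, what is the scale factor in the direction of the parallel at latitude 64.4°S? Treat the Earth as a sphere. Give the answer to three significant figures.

1.95

The equidistant cylindrical projection with φ₀ = 32.5° has h = 1 (meridians true) and k = cos φ₀ / cos φ along parallels.
k = cos 32.5° / cos 64.4° = 0.8434/0.4321 = 1.952.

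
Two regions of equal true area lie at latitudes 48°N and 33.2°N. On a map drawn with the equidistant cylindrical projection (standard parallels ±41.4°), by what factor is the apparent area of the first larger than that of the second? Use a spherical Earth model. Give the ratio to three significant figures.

1.25

With standard parallel φ₀ = 41.4°, the equirectangular projection gives x = Rλ cos φ₀, y = Rφ, so h = 1 and k = cos 41.4° / cos φ.
Areal scale at 48°: h·k = 1.000 × 1.121 = 1.121.
Areal scale at 33.2°: h·k = 1.000 × 0.8964 = 0.8964.
Ratio = 1.121/0.8964 ≈ 1.25.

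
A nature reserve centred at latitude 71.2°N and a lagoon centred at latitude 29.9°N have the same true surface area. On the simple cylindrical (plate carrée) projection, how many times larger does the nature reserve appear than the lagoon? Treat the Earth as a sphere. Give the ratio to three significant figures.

2.69

Plate carrée maps x = Rλ, y = Rφ. The meridian scale is h = 1 and the parallel scale is k = 1/cos φ = sec φ.
Areal scale at 71.2°: h·k = 1.000 × 3.103 = 3.103.
Areal scale at 29.9°: h·k = 1.000 × 1.154 = 1.154.
Ratio = 3.103/1.154 ≈ 2.69.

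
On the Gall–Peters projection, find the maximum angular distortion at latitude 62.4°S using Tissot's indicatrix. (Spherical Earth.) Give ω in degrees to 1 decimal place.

Gall–Peters is a cylindrical equal-area projection with standard parallels at ±45°. For cylindrical equal-area with standard parallel φ₀, h = cos φ / cos φ₀ and k = cos φ₀ / cos φ, so h·k = 1.
At 62.4°: h = 0.6552, k = 1.526; principal scales a = 1.526, b = 0.6552.
sin(ω/2) = (a − b)/(a + b) = 0.8711/2.181 = 0.3993, so ω = 2 arcsin(0.3993) ≈ 47.1°.

47.1°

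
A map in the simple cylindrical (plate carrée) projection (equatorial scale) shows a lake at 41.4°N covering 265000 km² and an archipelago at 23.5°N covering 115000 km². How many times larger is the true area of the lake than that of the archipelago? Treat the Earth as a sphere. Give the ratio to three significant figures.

1.88

On the plate carrée, areal scale = h·k = 1 × sec φ, so true area = apparent × cos φ.
True area of lake: 265000 × cos(41.4°) = 265000 × 0.7501 = 198800 km².
True area of archipelago: 115000 × cos(23.5°) = 115000 × 0.9171 = 105500 km².
Ratio = 198800 / 105500 ≈ 1.88.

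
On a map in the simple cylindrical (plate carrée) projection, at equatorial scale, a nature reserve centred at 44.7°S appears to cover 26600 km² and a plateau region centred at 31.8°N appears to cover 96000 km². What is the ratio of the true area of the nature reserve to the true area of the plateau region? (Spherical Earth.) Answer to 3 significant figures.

0.232

On the plate carrée, areal scale = h·k = 1 × sec φ, so true area = apparent × cos φ.
True area of nature reserve: 26600 × cos(44.7°) = 26600 × 0.7108 = 18910 km².
True area of plateau region: 96000 × cos(31.8°) = 96000 × 0.8499 = 81590 km².
Ratio = 18910 / 81590 ≈ 0.232.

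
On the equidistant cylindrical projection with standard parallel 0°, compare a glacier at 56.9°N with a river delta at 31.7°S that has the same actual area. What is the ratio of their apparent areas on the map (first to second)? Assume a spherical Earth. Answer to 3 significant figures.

1.56

In the plate carrée (x = Rλ, y = Rφ), meridians are true-scale (h = 1) and parallels are stretched by k = sec φ.
Areal scale at 56.9°: h·k = 1.000 × 1.831 = 1.831.
Areal scale at 31.7°: h·k = 1.000 × 1.175 = 1.175.
Ratio = 1.831/1.175 ≈ 1.56.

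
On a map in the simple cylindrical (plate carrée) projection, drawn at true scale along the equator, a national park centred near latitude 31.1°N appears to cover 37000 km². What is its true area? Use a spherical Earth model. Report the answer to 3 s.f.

Plate carrée maps x = Rλ, y = Rφ. The meridian scale is h = 1 and the parallel scale is k = 1/cos φ = sec φ.
Areal scale = h·k = 1 × sec φ; at 31.1°, h = 1.000, k = 1.168, so h·k = 1.168.
True area = apparent / (areal scale) = 37000 / 1.168 ≈ 31700 km².

31700 km²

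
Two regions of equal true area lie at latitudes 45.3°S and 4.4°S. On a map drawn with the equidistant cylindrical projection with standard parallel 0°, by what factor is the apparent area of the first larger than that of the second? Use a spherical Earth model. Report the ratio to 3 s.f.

1.42

In the plate carrée (x = Rλ, y = Rφ), meridians are true-scale (h = 1) and parallels are stretched by k = sec φ.
Areal scale at 45.3°: h·k = 1.000 × 1.422 = 1.422.
Areal scale at 4.4°: h·k = 1.000 × 1.003 = 1.003.
Ratio = 1.422/1.003 ≈ 1.42.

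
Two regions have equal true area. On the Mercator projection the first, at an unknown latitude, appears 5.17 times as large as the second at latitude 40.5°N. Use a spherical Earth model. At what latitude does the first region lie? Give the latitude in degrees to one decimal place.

70.5°

On Mercator, (apparent₁)/(apparent₂) = sec²φ₁ / sec²φ₂ when true areas are equal.
cos²φ₂ / cos²φ₁ = 5.17  ⇒  cos φ₁ = cos 40.5° / √5.17 = 0.7604/2.274 = 0.3344.
φ₁ = arccos(0.3344) ≈ 70.5°.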